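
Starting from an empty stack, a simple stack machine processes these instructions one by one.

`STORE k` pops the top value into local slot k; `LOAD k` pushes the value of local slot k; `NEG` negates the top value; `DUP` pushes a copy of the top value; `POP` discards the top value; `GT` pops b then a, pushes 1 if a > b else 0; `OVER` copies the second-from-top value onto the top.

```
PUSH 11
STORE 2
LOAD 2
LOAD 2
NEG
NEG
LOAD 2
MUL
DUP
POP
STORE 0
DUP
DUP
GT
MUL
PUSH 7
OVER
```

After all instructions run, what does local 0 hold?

121

PUSH 11  [11]
STORE 2  []
LOAD 2   [11]
LOAD 2   [11, 11]
NEG      [11, -11]
NEG      [11, 11]
LOAD 2   [11, 11, 11]
MUL      [11, 121]
DUP      [11, 121, 121]
POP      [11, 121]
STORE 0  [11]
DUP      [11, 11]
DUP      [11, 11, 11]
GT       [11, 0]
MUL      [0]
PUSH 7   [0, 7]
OVER     [0, 7, 0]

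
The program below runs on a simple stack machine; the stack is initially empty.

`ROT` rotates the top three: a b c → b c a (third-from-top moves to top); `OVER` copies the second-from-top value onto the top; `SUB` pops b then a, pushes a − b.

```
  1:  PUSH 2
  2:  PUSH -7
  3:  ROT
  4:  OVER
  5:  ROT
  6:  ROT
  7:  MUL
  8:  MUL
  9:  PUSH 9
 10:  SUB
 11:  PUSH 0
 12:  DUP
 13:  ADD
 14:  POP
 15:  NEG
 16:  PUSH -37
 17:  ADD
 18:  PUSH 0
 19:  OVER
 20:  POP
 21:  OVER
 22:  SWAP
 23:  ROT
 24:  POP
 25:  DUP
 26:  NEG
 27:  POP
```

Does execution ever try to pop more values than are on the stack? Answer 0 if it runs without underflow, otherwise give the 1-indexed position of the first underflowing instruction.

3

PUSH 2   2
PUSH -7  2 -7
ROT  — needs 3 operands, stack has 2 → underflow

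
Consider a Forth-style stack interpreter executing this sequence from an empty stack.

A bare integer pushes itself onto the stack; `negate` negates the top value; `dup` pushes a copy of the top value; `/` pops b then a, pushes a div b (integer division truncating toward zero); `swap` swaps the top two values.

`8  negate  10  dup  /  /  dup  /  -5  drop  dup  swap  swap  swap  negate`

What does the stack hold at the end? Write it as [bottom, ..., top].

8      -> [8]
negate -> [-8]
10     -> [-8, 10]
dup    -> [-8, 10, 10]
/      -> [-8, 1]
/      -> [-8]
dup    -> [-8, -8]
/      -> [1]
-5     -> [1, -5]
drop   -> [1]
dup    -> [1, 1]
swap   -> [1, 1]
swap   -> [1, 1]
swap   -> [1, 1]
negate -> [1, -1]

[1, -1]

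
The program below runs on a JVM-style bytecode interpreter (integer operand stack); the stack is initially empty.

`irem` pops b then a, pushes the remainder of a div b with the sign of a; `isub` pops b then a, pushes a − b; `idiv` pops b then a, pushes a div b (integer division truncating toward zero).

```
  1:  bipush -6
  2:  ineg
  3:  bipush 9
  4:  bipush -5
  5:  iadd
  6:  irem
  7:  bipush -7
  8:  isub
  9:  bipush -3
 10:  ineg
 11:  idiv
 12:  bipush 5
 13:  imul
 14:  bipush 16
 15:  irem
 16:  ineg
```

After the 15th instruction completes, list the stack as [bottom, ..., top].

bipush -6  [-6]
ineg       [6]
bipush 9   [6, 9]
bipush -5  [6, 9, -5]
iadd       [6, 4]
irem       [2]
bipush -7  [2, -7]
isub       [9]
bipush -3  [9, -3]
ineg       [9, 3]
idiv       [3]
bipush 5   [3, 5]
imul       [15]
bipush 16  [15, 16]
irem       [15]

[15]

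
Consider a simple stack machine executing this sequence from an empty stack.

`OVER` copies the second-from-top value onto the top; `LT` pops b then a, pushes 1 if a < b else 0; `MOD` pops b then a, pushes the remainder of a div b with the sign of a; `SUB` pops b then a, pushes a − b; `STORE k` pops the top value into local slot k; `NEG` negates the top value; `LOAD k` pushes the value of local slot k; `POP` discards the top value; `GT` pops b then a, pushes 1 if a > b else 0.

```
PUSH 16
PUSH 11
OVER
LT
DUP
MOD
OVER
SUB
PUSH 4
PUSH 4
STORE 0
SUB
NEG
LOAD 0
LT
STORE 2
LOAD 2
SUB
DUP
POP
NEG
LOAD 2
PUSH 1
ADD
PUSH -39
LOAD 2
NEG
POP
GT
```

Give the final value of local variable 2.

0

PUSH 16  : 16
PUSH 11  : 16 11
OVER     : 16 11 16
LT       : 16 1
DUP      : 16 1 1
MOD      : 16 0
OVER     : 16 0 16
SUB      : 16 -16
PUSH 4   : 16 -16 4
PUSH 4   : 16 -16 4 4
STORE 0  : 16 -16 4
SUB      : 16 -20
NEG      : 16 20
LOAD 0   : 16 20 4
LT       : 16 0
STORE 2  : 16
LOAD 2   : 16 0
SUB      : 16
DUP      : 16 16
POP      : 16
NEG      : -16
LOAD 2   : -16 0
PUSH 1   : -16 0 1
ADD      : -16 1
PUSH -39 : -16 1 -39
LOAD 2   : -16 1 -39 0
NEG      : -16 1 -39 0
POP      : -16 1 -39
GT       : -16 1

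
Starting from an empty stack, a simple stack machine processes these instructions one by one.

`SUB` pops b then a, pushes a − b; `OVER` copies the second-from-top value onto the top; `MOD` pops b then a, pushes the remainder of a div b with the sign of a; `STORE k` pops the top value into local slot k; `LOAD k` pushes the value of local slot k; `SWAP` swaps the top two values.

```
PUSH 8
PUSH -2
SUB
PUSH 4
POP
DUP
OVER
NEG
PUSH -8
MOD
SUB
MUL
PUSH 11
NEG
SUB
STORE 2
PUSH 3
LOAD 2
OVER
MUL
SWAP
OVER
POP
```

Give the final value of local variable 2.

131

PUSH 8  -> 8
PUSH -2 -> 8 -2
SUB     -> 10
PUSH 4  -> 10 4
POP     -> 10
DUP     -> 10 10
OVER    -> 10 10 10
NEG     -> 10 10 -10
PUSH -8 -> 10 10 -10 -8
MOD     -> 10 10 -2
SUB     -> 10 12
MUL     -> 120
PUSH 11 -> 120 11
NEG     -> 120 -11
SUB     -> 131
STORE 2 -> (empty)
PUSH 3  -> 3
LOAD 2  -> 3 131
OVER    -> 3 131 3
MUL     -> 3 393
SWAP    -> 393 3
OVER    -> 393 3 393
POP     -> 393 3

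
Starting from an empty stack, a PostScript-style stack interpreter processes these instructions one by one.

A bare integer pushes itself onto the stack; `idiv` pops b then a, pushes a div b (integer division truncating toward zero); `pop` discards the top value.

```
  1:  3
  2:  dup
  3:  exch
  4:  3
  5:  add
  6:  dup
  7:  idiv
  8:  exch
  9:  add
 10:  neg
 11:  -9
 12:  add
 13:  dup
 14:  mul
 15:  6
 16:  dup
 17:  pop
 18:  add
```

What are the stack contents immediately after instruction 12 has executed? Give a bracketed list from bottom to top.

[-13]

3    -> [3]
dup  -> [3, 3]
exch -> [3, 3]
3    -> [3, 3, 3]
add  -> [3, 6]
dup  -> [3, 6, 6]
idiv -> [3, 1]
exch -> [1, 3]
add  -> [4]
neg  -> [-4]
-9   -> [-4, -9]
add  -> [-13]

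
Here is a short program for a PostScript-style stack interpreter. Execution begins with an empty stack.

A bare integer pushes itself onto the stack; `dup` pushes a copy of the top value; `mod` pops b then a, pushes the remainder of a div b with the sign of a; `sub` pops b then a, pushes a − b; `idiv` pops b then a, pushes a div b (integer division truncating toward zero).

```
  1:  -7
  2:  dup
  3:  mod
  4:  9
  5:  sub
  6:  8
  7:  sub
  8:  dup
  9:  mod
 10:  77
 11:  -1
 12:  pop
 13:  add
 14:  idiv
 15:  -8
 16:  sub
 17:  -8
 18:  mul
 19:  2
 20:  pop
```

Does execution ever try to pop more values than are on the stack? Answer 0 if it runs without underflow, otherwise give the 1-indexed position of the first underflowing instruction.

14

-7  -> [-7]
dup -> [-7, -7]
mod -> [0]
9   -> [0, 9]
sub -> [-9]
8   -> [-9, 8]
sub -> [-17]
dup -> [-17, -17]
mod -> [0]
77  -> [0, 77]
-1  -> [0, 77, -1]
pop -> [0, 77]
add -> [77]
idiv  — needs 2 operands, stack has 1 → underflow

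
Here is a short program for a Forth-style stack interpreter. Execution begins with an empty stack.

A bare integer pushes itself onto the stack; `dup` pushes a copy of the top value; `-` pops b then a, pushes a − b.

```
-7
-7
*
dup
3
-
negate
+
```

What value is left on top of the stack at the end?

3

-7      [-7]
-7      [-7, -7]
*       [49]
dup     [49, 49]
3       [49, 49, 3]
-       [49, 46]
negate  [49, -46]
+       [3]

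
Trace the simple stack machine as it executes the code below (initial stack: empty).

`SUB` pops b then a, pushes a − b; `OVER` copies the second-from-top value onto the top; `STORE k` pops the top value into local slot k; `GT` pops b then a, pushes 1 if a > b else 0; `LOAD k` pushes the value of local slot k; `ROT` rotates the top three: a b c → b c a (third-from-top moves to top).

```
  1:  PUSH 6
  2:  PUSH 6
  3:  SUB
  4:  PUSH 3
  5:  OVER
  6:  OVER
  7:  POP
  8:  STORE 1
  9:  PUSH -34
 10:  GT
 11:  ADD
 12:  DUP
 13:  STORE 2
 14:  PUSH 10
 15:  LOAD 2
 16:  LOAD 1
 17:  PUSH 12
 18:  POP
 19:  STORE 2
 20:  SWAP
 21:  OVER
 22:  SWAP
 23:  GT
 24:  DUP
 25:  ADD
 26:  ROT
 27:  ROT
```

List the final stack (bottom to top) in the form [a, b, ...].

[0, 1, 1]

PUSH 6   : [6]
PUSH 6   : [6, 6]
SUB      : [0]
PUSH 3   : [0, 3]
OVER     : [0, 3, 0]
OVER     : [0, 3, 0, 3]
POP      : [0, 3, 0]
STORE 1  : [0, 3]
PUSH -34 : [0, 3, -34]
GT       : [0, 1]
ADD      : [1]
DUP      : [1, 1]
STORE 2  : [1]
PUSH 10  : [1, 10]
LOAD 2   : [1, 10, 1]
LOAD 1   : [1, 10, 1, 0]
PUSH 12  : [1, 10, 1, 0, 12]
POP      : [1, 10, 1, 0]
STORE 2  : [1, 10, 1]
SWAP     : [1, 1, 10]
OVER     : [1, 1, 10, 1]
SWAP     : [1, 1, 1, 10]
GT       : [1, 1, 0]
DUP      : [1, 1, 0, 0]
ADD      : [1, 1, 0]
ROT      : [1, 0, 1]
ROT      : [0, 1, 1]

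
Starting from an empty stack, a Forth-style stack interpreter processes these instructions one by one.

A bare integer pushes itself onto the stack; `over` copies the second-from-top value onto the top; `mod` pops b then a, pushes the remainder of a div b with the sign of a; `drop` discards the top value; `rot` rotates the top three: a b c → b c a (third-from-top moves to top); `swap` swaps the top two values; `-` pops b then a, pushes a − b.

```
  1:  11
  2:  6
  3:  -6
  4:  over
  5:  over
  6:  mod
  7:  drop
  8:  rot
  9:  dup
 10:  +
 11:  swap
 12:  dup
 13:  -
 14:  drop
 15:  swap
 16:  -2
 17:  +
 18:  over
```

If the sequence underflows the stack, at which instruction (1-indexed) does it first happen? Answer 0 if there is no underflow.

11   : 11
6    : 11 6
-6   : 11 6 -6
over : 11 6 -6 6
over : 11 6 -6 6 -6
mod  : 11 6 -6 0
drop : 11 6 -6
rot  : 6 -6 11
dup  : 6 -6 11 11
+    : 6 -6 22
swap : 6 22 -6
dup  : 6 22 -6 -6
-    : 6 22 0
drop : 6 22
swap : 22 6
-2   : 22 6 -2
+    : 22 4
over : 22 4 22

0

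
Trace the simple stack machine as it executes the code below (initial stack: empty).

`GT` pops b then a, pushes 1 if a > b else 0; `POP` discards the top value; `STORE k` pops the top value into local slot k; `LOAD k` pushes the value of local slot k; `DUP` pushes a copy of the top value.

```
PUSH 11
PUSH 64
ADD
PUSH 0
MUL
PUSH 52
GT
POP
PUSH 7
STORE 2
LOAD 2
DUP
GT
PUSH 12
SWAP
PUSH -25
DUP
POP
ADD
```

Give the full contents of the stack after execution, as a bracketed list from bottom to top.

PUSH 11   11
PUSH 64   11 64
ADD       75
PUSH 0    75 0
MUL       0
PUSH 52   0 52
GT        0
POP       (empty)
PUSH 7    7
STORE 2   (empty)
LOAD 2    7
DUP       7 7
GT        0
PUSH 12   0 12
SWAP      12 0
PUSH -25  12 0 -25
DUP       12 0 -25 -25
POP       12 0 -25
ADD       12 -25

[12, -25]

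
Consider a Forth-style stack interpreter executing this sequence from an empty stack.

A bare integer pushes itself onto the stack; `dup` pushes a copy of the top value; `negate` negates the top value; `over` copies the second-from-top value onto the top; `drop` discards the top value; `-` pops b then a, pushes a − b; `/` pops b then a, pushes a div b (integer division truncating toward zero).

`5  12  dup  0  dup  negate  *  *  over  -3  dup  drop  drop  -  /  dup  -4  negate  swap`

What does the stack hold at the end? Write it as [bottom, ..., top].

[5, -1, 4, -1]

5      : 5
12     : 5 12
dup    : 5 12 12
0      : 5 12 12 0
dup    : 5 12 12 0 0
negate : 5 12 12 0 0
*      : 5 12 12 0
*      : 5 12 0
over   : 5 12 0 12
-3     : 5 12 0 12 -3
dup    : 5 12 0 12 -3 -3
drop   : 5 12 0 12 -3
drop   : 5 12 0 12
-      : 5 12 -12
/      : 5 -1
dup    : 5 -1 -1
-4     : 5 -1 -1 -4
negate : 5 -1 -1 4
swap   : 5 -1 4 -1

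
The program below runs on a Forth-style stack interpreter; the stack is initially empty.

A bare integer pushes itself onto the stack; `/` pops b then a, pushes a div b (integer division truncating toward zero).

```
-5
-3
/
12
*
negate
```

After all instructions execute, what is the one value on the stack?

-5     → -5
-3     → -5 -3
/      → 1
12     → 1 12
*      → 12
negate → -12

-12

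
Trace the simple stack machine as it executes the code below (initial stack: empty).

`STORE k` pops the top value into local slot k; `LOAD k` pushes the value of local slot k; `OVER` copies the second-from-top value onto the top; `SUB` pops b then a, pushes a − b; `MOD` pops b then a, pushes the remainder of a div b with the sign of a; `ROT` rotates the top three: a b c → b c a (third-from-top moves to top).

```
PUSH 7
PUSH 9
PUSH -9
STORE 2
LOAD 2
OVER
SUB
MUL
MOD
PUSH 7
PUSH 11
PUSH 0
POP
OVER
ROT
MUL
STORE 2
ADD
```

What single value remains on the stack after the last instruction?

18

PUSH 7  → [7]
PUSH 9  → [7, 9]
PUSH -9 → [7, 9, -9]
STORE 2 → [7, 9]
LOAD 2  → [7, 9, -9]
OVER    → [7, 9, -9, 9]
SUB     → [7, 9, -18]
MUL     → [7, -162]
MOD     → [7]
PUSH 7  → [7, 7]
PUSH 11 → [7, 7, 11]
PUSH 0  → [7, 7, 11, 0]
POP     → [7, 7, 11]
OVER    → [7, 7, 11, 7]
ROT     → [7, 11, 7, 7]
MUL     → [7, 11, 49]
STORE 2 → [7, 11]
ADD     → [18]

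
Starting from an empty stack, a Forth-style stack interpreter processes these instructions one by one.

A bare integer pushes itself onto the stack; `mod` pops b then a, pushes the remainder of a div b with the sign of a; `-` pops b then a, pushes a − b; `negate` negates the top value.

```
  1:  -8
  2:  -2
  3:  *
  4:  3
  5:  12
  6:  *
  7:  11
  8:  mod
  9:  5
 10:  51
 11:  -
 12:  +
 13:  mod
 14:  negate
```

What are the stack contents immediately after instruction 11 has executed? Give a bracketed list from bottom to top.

[16, 3, -46]

-8  → -8
-2  → -8 -2
*   → 16
3   → 16 3
12  → 16 3 12
*   → 16 36
11  → 16 36 11
mod → 16 3
5   → 16 3 5
51  → 16 3 5 51
-   → 16 3 -46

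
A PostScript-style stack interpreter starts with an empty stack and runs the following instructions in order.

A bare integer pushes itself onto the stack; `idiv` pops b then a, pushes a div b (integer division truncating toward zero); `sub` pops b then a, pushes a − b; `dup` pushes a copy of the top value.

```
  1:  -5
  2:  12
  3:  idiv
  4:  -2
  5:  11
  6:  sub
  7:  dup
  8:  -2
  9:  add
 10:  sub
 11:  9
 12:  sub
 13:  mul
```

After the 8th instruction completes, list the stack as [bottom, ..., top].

[0, -13, -13, -2]

-5   → [-5]
12   → [-5, 12]
idiv → [0]
-2   → [0, -2]
11   → [0, -2, 11]
sub  → [0, -13]
dup  → [0, -13, -13]
-2   → [0, -13, -13, -2]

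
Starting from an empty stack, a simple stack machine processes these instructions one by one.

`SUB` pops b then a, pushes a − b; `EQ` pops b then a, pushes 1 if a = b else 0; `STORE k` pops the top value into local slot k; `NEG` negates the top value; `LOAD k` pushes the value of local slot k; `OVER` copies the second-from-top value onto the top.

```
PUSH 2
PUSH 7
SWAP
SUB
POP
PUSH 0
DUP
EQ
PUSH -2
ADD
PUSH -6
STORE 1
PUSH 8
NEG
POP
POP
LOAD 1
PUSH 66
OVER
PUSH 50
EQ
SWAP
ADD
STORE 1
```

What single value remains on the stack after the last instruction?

-6

PUSH 2  : [2]
PUSH 7  : [2, 7]
SWAP    : [7, 2]
SUB     : [5]
POP     : []
PUSH 0  : [0]
DUP     : [0, 0]
EQ      : [1]
PUSH -2 : [1, -2]
ADD     : [-1]
PUSH -6 : [-1, -6]
STORE 1 : [-1]
PUSH 8  : [-1, 8]
NEG     : [-1, -8]
POP     : [-1]
POP     : []
LOAD 1  : [-6]
PUSH 66 : [-6, 66]
OVER    : [-6, 66, -6]
PUSH 50 : [-6, 66, -6, 50]
EQ      : [-6, 66, 0]
SWAP    : [-6, 0, 66]
ADD     : [-6, 66]
STORE 1 : [-6]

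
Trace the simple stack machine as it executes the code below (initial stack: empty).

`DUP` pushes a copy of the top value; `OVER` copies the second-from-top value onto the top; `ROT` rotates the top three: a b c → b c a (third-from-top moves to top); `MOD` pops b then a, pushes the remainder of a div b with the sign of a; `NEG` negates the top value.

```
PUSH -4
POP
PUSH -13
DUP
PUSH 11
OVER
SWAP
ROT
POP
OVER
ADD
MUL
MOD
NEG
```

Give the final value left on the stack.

PUSH -4  -> [-4]
POP      -> []
PUSH -13 -> [-13]
DUP      -> [-13, -13]
PUSH 11  -> [-13, -13, 11]
OVER     -> [-13, -13, 11, -13]
SWAP     -> [-13, -13, -13, 11]
ROT      -> [-13, -13, 11, -13]
POP      -> [-13, -13, 11]
OVER     -> [-13, -13, 11, -13]
ADD      -> [-13, -13, -2]
MUL      -> [-13, 26]
MOD      -> [-13]
NEG      -> [13]

13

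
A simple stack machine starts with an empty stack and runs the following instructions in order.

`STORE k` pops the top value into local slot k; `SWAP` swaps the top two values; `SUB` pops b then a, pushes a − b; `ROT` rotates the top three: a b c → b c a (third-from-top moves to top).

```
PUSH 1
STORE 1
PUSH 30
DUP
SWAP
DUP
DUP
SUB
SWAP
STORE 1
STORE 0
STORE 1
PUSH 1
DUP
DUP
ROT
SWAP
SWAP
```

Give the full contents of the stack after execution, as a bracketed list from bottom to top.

PUSH 1  → [1]
STORE 1 → []
PUSH 30 → [30]
DUP     → [30, 30]
SWAP    → [30, 30]
DUP     → [30, 30, 30]
DUP     → [30, 30, 30, 30]
SUB     → [30, 30, 0]
SWAP    → [30, 0, 30]
STORE 1 → [30, 0]
STORE 0 → [30]
STORE 1 → []
PUSH 1  → [1]
DUP     → [1, 1]
DUP     → [1, 1, 1]
ROT     → [1, 1, 1]
SWAP    → [1, 1, 1]
SWAP    → [1, 1, 1]

[1, 1, 1]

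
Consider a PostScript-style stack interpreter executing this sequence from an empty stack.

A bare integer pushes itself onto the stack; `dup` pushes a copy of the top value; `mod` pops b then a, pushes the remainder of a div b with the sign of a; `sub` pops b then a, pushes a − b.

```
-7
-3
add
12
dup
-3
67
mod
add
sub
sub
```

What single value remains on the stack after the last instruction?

-13

-7  -> -7
-3  -> -7 -3
add -> -10
12  -> -10 12
dup -> -10 12 12
-3  -> -10 12 12 -3
67  -> -10 12 12 -3 67
mod -> -10 12 12 -3
add -> -10 12 9
sub -> -10 3
sub -> -13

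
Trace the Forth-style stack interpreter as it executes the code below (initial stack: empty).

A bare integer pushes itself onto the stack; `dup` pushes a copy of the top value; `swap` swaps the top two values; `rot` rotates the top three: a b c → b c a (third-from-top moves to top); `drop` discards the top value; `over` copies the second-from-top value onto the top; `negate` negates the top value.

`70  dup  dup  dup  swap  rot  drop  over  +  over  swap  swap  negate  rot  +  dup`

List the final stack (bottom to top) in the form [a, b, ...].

70     : [70]
dup    : [70, 70]
dup    : [70, 70, 70]
dup    : [70, 70, 70, 70]
swap   : [70, 70, 70, 70]
rot    : [70, 70, 70, 70]
drop   : [70, 70, 70]
over   : [70, 70, 70, 70]
+      : [70, 70, 140]
over   : [70, 70, 140, 70]
swap   : [70, 70, 70, 140]
swap   : [70, 70, 140, 70]
negate : [70, 70, 140, -70]
rot    : [70, 140, -70, 70]
+      : [70, 140, 0]
dup    : [70, 140, 0, 0]

[70, 140, 0, 0]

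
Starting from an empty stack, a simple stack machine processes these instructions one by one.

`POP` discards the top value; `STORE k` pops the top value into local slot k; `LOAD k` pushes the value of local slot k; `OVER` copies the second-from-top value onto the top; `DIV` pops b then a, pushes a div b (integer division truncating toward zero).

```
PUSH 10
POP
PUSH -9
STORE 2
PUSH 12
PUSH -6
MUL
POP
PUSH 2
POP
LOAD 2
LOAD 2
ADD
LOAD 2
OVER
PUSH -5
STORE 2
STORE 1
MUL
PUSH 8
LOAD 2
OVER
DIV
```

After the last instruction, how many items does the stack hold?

PUSH 10 -> 10
POP     -> (empty)
PUSH -9 -> -9
STORE 2 -> (empty)
PUSH 12 -> 12
PUSH -6 -> 12 -6
MUL     -> -72
POP     -> (empty)
PUSH 2  -> 2
POP     -> (empty)
LOAD 2  -> -9
LOAD 2  -> -9 -9
ADD     -> -18
LOAD 2  -> -18 -9
OVER    -> -18 -9 -18
PUSH -5 -> -18 -9 -18 -5
STORE 2 -> -18 -9 -18
STORE 1 -> -18 -9
MUL     -> 162
PUSH 8  -> 162 8
LOAD 2  -> 162 8 -5
OVER    -> 162 8 -5 8
DIV     -> 162 8 0

3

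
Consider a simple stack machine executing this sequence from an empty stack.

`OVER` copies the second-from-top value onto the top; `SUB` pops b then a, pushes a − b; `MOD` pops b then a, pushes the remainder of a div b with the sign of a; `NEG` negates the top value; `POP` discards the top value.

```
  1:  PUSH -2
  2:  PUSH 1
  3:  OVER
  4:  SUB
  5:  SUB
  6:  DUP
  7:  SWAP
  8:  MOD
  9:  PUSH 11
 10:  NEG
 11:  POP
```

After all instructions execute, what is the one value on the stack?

0

PUSH -2 -> [-2]
PUSH 1  -> [-2, 1]
OVER    -> [-2, 1, -2]
SUB     -> [-2, 3]
SUB     -> [-5]
DUP     -> [-5, -5]
SWAP    -> [-5, -5]
MOD     -> [0]
PUSH 11 -> [0, 11]
NEG     -> [0, -11]
POP     -> [0]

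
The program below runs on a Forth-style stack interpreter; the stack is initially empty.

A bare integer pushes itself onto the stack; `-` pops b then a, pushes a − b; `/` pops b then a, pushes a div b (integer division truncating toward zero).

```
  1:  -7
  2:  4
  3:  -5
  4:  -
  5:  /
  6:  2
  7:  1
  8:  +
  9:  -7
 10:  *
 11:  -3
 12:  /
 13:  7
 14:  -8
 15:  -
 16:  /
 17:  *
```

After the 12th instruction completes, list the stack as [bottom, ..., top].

[0, 7]

-7 -> -7
4  -> -7 4
-5 -> -7 4 -5
-  -> -7 9
/  -> 0
2  -> 0 2
1  -> 0 2 1
+  -> 0 3
-7 -> 0 3 -7
*  -> 0 -21
-3 -> 0 -21 -3
/  -> 0 7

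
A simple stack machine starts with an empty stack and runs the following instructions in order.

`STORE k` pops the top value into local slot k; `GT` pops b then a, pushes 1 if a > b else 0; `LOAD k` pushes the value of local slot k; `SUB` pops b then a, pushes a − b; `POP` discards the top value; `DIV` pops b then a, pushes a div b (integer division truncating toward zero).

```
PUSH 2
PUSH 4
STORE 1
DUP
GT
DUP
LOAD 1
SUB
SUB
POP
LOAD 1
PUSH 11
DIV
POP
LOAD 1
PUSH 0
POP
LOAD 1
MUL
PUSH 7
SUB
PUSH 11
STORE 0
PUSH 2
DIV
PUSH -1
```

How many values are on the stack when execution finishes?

2

PUSH 2  → 2
PUSH 4  → 2 4
STORE 1 → 2
DUP     → 2 2
GT      → 0
DUP     → 0 0
LOAD 1  → 0 0 4
SUB     → 0 -4
SUB     → 4
POP     → (empty)
LOAD 1  → 4
PUSH 11 → 4 11
DIV     → 0
POP     → (empty)
LOAD 1  → 4
PUSH 0  → 4 0
POP     → 4
LOAD 1  → 4 4
MUL     → 16
PUSH 7  → 16 7
SUB     → 9
PUSH 11 → 9 11
STORE 0 → 9
PUSH 2  → 9 2
DIV     → 4
PUSH -1 → 4 -1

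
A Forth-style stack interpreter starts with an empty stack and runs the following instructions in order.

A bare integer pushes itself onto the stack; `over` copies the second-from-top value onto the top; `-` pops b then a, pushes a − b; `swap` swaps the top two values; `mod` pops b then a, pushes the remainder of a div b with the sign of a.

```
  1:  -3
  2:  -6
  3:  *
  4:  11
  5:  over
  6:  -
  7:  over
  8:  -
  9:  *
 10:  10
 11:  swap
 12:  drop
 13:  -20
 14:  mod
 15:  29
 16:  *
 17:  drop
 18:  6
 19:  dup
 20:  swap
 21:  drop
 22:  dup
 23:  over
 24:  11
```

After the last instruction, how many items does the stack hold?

-3   : [-3]
-6   : [-3, -6]
*    : [18]
11   : [18, 11]
over : [18, 11, 18]
-    : [18, -7]
over : [18, -7, 18]
-    : [18, -25]
*    : [-450]
10   : [-450, 10]
swap : [10, -450]
drop : [10]
-20  : [10, -20]
mod  : [10]
29   : [10, 29]
*    : [290]
drop : []
6    : [6]
dup  : [6, 6]
swap : [6, 6]
drop : [6]
dup  : [6, 6]
over : [6, 6, 6]
11   : [6, 6, 6, 11]

4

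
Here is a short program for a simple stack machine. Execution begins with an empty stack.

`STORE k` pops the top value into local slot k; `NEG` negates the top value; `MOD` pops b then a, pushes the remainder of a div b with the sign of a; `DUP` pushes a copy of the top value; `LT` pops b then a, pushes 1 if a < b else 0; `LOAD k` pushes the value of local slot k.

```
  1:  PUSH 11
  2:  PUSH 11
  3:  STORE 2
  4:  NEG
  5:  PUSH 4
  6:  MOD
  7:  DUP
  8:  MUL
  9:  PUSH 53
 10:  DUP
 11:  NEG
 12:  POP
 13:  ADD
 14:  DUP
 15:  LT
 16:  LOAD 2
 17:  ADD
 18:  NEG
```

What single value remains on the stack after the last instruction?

-11

PUSH 11 → 11
PUSH 11 → 11 11
STORE 2 → 11
NEG     → -11
PUSH 4  → -11 4
MOD     → -3
DUP     → -3 -3
MUL     → 9
PUSH 53 → 9 53
DUP     → 9 53 53
NEG     → 9 53 -53
POP     → 9 53
ADD     → 62
DUP     → 62 62
LT      → 0
LOAD 2  → 0 11
ADD     → 11
NEG     → -11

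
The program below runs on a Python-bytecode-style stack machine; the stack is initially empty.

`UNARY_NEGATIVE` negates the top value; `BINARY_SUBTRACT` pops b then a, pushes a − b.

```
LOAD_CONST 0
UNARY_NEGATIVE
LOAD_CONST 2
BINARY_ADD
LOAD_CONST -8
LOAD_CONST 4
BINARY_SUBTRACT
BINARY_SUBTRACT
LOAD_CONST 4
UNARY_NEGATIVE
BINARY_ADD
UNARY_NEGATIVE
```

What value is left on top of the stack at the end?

LOAD_CONST 0    : 0
UNARY_NEGATIVE  : 0
LOAD_CONST 2    : 0 2
BINARY_ADD      : 2
LOAD_CONST -8   : 2 -8
LOAD_CONST 4    : 2 -8 4
BINARY_SUBTRACT : 2 -12
BINARY_SUBTRACT : 14
LOAD_CONST 4    : 14 4
UNARY_NEGATIVE  : 14 -4
BINARY_ADD      : 10
UNARY_NEGATIVE  : -10

-10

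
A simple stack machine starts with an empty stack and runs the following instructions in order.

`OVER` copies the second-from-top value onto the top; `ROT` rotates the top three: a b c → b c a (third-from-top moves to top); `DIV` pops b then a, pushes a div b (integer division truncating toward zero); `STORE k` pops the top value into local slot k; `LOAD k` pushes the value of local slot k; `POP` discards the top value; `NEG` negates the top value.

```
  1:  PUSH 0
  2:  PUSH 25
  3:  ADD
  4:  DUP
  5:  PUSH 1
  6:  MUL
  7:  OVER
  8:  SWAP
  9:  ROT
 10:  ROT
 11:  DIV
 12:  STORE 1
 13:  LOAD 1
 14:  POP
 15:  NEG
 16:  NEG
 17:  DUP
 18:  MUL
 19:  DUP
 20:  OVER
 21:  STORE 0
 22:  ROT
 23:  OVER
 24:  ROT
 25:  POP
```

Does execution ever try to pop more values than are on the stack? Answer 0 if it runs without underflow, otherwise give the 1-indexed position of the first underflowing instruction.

22

PUSH 0  : [0]
PUSH 25 : [0, 25]
ADD     : [25]
DUP     : [25, 25]
PUSH 1  : [25, 25, 1]
MUL     : [25, 25]
OVER    : [25, 25, 25]
SWAP    : [25, 25, 25]
ROT     : [25, 25, 25]
ROT     : [25, 25, 25]
DIV     : [25, 1]
STORE 1 : [25]
LOAD 1  : [25, 1]
POP     : [25]
NEG     : [-25]
NEG     : [25]
DUP     : [25, 25]
MUL     : [625]
DUP     : [625, 625]
OVER    : [625, 625, 625]
STORE 0 : [625, 625]
ROT  — needs 3 operands, stack has 2 → underflow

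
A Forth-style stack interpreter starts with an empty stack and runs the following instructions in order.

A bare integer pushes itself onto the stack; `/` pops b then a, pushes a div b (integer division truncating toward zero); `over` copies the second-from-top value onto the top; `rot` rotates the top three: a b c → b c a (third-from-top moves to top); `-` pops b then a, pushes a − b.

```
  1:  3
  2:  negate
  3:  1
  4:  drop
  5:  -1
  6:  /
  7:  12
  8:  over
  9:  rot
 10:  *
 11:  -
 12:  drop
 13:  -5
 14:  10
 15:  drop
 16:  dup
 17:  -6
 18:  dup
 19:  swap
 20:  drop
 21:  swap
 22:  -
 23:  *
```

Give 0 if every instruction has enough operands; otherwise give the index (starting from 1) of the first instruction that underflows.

3       3
negate  -3
1       -3 1
drop    -3
-1      -3 -1
/       3
12      3 12
over    3 12 3
rot     12 3 3
*       12 9
-       3
drop    (empty)
-5      -5
10      -5 10
drop    -5
dup     -5 -5
-6      -5 -5 -6
dup     -5 -5 -6 -6
swap    -5 -5 -6 -6
drop    -5 -5 -6
swap    -5 -6 -5
-       -5 -1
*       5

0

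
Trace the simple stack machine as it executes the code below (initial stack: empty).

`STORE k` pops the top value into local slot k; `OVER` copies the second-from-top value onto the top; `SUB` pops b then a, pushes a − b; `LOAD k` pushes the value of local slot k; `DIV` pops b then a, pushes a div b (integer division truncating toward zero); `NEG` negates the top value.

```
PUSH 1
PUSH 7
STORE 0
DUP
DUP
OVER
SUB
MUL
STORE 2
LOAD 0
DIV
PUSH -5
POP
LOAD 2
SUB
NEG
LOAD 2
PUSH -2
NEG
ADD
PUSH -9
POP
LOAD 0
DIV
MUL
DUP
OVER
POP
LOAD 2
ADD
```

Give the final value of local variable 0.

PUSH 1   1
PUSH 7   1 7
STORE 0  1
DUP      1 1
DUP      1 1 1
OVER     1 1 1 1
SUB      1 1 0
MUL      1 0
STORE 2  1
LOAD 0   1 7
DIV      0
PUSH -5  0 -5
POP      0
LOAD 2   0 0
SUB      0
NEG      0
LOAD 2   0 0
PUSH -2  0 0 -2
NEG      0 0 2
ADD      0 2
PUSH -9  0 2 -9
POP      0 2
LOAD 0   0 2 7
DIV      0 0
MUL      0
DUP      0 0
OVER     0 0 0
POP      0 0
LOAD 2   0 0 0
ADD      0 0

7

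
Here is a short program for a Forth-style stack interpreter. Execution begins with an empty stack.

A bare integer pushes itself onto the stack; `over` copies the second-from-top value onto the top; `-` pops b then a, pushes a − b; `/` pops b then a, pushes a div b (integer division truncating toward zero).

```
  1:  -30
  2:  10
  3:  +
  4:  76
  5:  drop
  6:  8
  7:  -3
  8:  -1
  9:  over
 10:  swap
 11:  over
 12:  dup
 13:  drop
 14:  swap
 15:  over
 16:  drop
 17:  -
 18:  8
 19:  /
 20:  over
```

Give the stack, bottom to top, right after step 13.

[-20, 8, -3, -3, -1, -3]

-30  : [-30]
10   : [-30, 10]
+    : [-20]
76   : [-20, 76]
drop : [-20]
8    : [-20, 8]
-3   : [-20, 8, -3]
-1   : [-20, 8, -3, -1]
over : [-20, 8, -3, -1, -3]
swap : [-20, 8, -3, -3, -1]
over : [-20, 8, -3, -3, -1, -3]
dup  : [-20, 8, -3, -3, -1, -3, -3]
drop : [-20, 8, -3, -3, -1, -3]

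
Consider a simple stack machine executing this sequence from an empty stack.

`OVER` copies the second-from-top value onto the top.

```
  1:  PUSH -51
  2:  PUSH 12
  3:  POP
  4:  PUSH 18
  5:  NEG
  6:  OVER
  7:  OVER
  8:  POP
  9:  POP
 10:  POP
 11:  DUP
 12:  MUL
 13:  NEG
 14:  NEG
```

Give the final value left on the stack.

2601

PUSH -51 -> -51
PUSH 12  -> -51 12
POP      -> -51
PUSH 18  -> -51 18
NEG      -> -51 -18
OVER     -> -51 -18 -51
OVER     -> -51 -18 -51 -18
POP      -> -51 -18 -51
POP      -> -51 -18
POP      -> -51
DUP      -> -51 -51
MUL      -> 2601
NEG      -> -2601
NEG      -> 2601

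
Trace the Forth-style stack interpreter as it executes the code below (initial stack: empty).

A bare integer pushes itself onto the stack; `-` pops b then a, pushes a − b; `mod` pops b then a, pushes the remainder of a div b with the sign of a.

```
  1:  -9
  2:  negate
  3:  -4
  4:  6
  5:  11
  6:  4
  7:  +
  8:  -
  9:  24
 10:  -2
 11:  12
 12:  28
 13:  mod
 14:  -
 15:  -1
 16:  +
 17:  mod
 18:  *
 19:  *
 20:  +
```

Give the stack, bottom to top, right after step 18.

[9, -4, -81]

-9     : -9
negate : 9
-4     : 9 -4
6      : 9 -4 6
11     : 9 -4 6 11
4      : 9 -4 6 11 4
+      : 9 -4 6 15
-      : 9 -4 -9
24     : 9 -4 -9 24
-2     : 9 -4 -9 24 -2
12     : 9 -4 -9 24 -2 12
28     : 9 -4 -9 24 -2 12 28
mod    : 9 -4 -9 24 -2 12
-      : 9 -4 -9 24 -14
-1     : 9 -4 -9 24 -14 -1
+      : 9 -4 -9 24 -15
mod    : 9 -4 -9 9
*      : 9 -4 -81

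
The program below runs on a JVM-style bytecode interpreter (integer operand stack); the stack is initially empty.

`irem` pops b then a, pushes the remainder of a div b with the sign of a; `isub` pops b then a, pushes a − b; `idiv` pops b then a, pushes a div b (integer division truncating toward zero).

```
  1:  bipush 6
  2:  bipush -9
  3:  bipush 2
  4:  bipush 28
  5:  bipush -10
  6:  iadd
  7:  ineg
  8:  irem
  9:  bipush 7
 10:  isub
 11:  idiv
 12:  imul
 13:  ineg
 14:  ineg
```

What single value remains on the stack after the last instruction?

6

bipush 6    6
bipush -9   6 -9
bipush 2    6 -9 2
bipush 28   6 -9 2 28
bipush -10  6 -9 2 28 -10
iadd        6 -9 2 18
ineg        6 -9 2 -18
irem        6 -9 2
bipush 7    6 -9 2 7
isub        6 -9 -5
idiv        6 1
imul        6
ineg        -6
ineg        6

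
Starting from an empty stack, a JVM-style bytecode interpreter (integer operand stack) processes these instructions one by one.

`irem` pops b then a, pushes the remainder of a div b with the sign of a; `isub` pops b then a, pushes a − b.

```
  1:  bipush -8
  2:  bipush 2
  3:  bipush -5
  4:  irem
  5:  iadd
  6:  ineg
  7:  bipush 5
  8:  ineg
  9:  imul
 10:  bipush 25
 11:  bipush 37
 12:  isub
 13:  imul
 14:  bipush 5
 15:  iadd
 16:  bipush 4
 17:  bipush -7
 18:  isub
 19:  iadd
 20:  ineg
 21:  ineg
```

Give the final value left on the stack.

bipush -8 -> [-8]
bipush 2  -> [-8, 2]
bipush -5 -> [-8, 2, -5]
irem      -> [-8, 2]
iadd      -> [-6]
ineg      -> [6]
bipush 5  -> [6, 5]
ineg      -> [6, -5]
imul      -> [-30]
bipush 25 -> [-30, 25]
bipush 37 -> [-30, 25, 37]
isub      -> [-30, -12]
imul      -> [360]
bipush 5  -> [360, 5]
iadd      -> [365]
bipush 4  -> [365, 4]
bipush -7 -> [365, 4, -7]
isub      -> [365, 11]
iadd      -> [376]
ineg      -> [-376]
ineg      -> [376]

376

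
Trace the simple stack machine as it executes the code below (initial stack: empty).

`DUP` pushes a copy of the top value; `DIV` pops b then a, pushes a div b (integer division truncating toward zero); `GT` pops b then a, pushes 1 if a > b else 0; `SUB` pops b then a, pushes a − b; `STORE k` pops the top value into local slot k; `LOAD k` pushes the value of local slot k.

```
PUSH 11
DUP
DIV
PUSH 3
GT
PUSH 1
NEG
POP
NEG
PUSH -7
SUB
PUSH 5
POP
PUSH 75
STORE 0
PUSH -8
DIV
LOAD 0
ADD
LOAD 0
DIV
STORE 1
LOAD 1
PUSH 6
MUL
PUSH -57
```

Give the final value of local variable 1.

1

PUSH 11   [11]
DUP       [11, 11]
DIV       [1]
PUSH 3    [1, 3]
GT        [0]
PUSH 1    [0, 1]
NEG       [0, -1]
POP       [0]
NEG       [0]
PUSH -7   [0, -7]
SUB       [7]
PUSH 5    [7, 5]
POP       [7]
PUSH 75   [7, 75]
STORE 0   [7]
PUSH -8   [7, -8]
DIV       [0]
LOAD 0    [0, 75]
ADD       [75]
LOAD 0    [75, 75]
DIV       [1]
STORE 1   []
LOAD 1    [1]
PUSH 6    [1, 6]
MUL       [6]
PUSH -57  [6, -57]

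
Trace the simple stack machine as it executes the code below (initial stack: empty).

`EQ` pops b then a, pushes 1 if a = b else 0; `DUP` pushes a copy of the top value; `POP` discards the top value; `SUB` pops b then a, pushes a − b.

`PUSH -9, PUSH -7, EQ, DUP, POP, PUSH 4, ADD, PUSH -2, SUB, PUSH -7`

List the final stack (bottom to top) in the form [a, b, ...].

[6, -7]

PUSH -9  [-9]
PUSH -7  [-9, -7]
EQ       [0]
DUP      [0, 0]
POP      [0]
PUSH 4   [0, 4]
ADD      [4]
PUSH -2  [4, -2]
SUB      [6]
PUSH -7  [6, -7]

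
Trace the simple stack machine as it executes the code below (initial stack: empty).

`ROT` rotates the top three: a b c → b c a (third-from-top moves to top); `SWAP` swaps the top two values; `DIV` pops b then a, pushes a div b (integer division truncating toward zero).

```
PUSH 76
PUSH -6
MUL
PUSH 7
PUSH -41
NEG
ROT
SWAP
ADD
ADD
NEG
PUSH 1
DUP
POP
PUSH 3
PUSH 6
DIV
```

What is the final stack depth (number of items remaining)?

3

PUSH 76   [76]
PUSH -6   [76, -6]
MUL       [-456]
PUSH 7    [-456, 7]
PUSH -41  [-456, 7, -41]
NEG       [-456, 7, 41]
ROT       [7, 41, -456]
SWAP      [7, -456, 41]
ADD       [7, -415]
ADD       [-408]
NEG       [408]
PUSH 1    [408, 1]
DUP       [408, 1, 1]
POP       [408, 1]
PUSH 3    [408, 1, 3]
PUSH 6    [408, 1, 3, 6]
DIV       [408, 1, 0]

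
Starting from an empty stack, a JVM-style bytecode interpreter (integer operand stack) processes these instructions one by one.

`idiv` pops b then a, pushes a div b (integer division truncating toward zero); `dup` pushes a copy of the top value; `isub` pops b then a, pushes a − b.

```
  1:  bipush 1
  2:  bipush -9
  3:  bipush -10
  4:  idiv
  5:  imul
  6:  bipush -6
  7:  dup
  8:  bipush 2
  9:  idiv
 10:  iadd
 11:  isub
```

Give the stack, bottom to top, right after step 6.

bipush 1   → [1]
bipush -9  → [1, -9]
bipush -10 → [1, -9, -10]
idiv       → [1, 0]
imul       → [0]
bipush -6  → [0, -6]

[0, -6]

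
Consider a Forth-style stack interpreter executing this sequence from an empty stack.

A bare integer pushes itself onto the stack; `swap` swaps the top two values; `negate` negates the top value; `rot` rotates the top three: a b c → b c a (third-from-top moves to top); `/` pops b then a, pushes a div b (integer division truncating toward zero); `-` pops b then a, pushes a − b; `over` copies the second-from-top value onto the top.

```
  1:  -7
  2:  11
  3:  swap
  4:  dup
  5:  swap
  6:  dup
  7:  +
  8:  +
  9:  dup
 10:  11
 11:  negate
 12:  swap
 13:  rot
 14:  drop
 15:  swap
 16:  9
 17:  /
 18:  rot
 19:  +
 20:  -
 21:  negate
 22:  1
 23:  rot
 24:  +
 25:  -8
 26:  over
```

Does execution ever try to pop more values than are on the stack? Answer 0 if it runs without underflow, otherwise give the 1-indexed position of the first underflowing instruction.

23

-7     → -7
11     → -7 11
swap   → 11 -7
dup    → 11 -7 -7
swap   → 11 -7 -7
dup    → 11 -7 -7 -7
+      → 11 -7 -14
+      → 11 -21
dup    → 11 -21 -21
11     → 11 -21 -21 11
negate → 11 -21 -21 -11
swap   → 11 -21 -11 -21
rot    → 11 -11 -21 -21
drop   → 11 -11 -21
swap   → 11 -21 -11
9      → 11 -21 -11 9
/      → 11 -21 -1
rot    → -21 -1 11
+      → -21 10
-      → -31
negate → 31
1      → 31 1
rot  — needs 3 operands, stack has 2 → underflow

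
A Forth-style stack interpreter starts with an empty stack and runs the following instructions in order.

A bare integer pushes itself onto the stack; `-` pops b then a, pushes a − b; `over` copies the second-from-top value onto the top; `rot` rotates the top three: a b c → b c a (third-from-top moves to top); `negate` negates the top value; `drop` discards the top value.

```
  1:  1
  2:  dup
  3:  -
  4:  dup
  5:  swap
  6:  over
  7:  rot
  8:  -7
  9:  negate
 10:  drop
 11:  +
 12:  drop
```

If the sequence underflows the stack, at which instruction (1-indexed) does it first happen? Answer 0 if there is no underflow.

0

1      : [1]
dup    : [1, 1]
-      : [0]
dup    : [0, 0]
swap   : [0, 0]
over   : [0, 0, 0]
rot    : [0, 0, 0]
-7     : [0, 0, 0, -7]
negate : [0, 0, 0, 7]
drop   : [0, 0, 0]
+      : [0, 0]
drop   : [0]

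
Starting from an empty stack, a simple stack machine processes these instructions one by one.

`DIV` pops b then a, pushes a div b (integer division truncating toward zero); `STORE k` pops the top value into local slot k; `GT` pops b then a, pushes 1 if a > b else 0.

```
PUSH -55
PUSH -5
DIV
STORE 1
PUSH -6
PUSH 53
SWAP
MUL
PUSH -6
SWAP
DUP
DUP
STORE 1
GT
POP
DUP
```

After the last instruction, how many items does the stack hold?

PUSH -55 : [-55]
PUSH -5  : [-55, -5]
DIV      : [11]
STORE 1  : []
PUSH -6  : [-6]
PUSH 53  : [-6, 53]
SWAP     : [53, -6]
MUL      : [-318]
PUSH -6  : [-318, -6]
SWAP     : [-6, -318]
DUP      : [-6, -318, -318]
DUP      : [-6, -318, -318, -318]
STORE 1  : [-6, -318, -318]
GT       : [-6, 0]
POP      : [-6]
DUP      : [-6, -6]

2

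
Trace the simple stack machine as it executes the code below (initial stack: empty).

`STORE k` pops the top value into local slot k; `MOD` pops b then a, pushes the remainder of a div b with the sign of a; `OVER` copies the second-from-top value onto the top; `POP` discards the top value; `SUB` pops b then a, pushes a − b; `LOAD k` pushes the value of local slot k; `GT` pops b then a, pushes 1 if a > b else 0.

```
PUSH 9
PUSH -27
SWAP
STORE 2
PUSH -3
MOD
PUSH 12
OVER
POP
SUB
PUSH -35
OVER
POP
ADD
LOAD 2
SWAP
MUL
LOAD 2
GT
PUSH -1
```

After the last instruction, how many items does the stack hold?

PUSH 9    [9]
PUSH -27  [9, -27]
SWAP      [-27, 9]
STORE 2   [-27]
PUSH -3   [-27, -3]
MOD       [0]
PUSH 12   [0, 12]
OVER      [0, 12, 0]
POP       [0, 12]
SUB       [-12]
PUSH -35  [-12, -35]
OVER      [-12, -35, -12]
POP       [-12, -35]
ADD       [-47]
LOAD 2    [-47, 9]
SWAP      [9, -47]
MUL       [-423]
LOAD 2    [-423, 9]
GT        [0]
PUSH -1   [0, -1]

2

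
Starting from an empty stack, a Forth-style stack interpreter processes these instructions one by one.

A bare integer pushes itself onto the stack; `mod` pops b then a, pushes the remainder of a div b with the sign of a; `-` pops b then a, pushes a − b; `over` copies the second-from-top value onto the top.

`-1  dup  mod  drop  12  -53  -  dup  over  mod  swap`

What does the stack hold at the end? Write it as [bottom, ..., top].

[0, 65]

-1   : [-1]
dup  : [-1, -1]
mod  : [0]
drop : []
12   : [12]
-53  : [12, -53]
-    : [65]
dup  : [65, 65]
over : [65, 65, 65]
mod  : [65, 0]
swap : [0, 65]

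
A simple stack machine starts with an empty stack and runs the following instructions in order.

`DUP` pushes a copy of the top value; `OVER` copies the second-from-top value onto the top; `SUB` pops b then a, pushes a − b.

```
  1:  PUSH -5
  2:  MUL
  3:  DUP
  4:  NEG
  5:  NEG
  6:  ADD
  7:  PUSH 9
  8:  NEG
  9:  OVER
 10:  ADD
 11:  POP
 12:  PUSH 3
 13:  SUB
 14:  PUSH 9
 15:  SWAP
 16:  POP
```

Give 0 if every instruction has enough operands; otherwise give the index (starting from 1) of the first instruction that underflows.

2

PUSH -5 -> [-5]
MUL  — needs 2 operands, stack has 1 → underflow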